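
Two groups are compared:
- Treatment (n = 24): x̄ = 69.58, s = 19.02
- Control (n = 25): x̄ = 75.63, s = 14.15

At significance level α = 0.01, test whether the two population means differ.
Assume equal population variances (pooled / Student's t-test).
Student's two-sample t-test (equal variances):
H₀: μ₁ = μ₂
H₁: μ₁ ≠ μ₂
df = n₁ + n₂ - 2 = 47
Pooled variance s_p² = [(n₁-1)s₁² + (n₂-1)s₂²] / (n₁ + n₂ - 2) = [(23)(19.02²) + (24)(14.15²)] / 47 = 279.2730
SE = √(s_p²(1/n₁ + 1/n₂)) = √(279.2730 × (1/24 + 1/25)) = 4.7757
t = (x̄₁ - x̄₂) / SE = (69.58 - 75.63) / 4.7757 = -6.05 / 4.7757 = -1.267
p-value = 0.2115

Since p-value > α = 0.01, we fail to reject H₀.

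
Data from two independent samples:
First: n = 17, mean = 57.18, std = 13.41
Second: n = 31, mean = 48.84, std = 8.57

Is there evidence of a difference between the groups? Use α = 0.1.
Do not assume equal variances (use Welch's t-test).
Welch's two-sample t-test:
H₀: μ₁ = μ₂
H₁: μ₁ ≠ μ₂
s₁²/n₁ = 13.41²/17 = 10.5781,  s₂²/n₂ = 8.57²/31 = 2.3692
SE = √(s₁²/n₁ + s₂²/n₂) = √(10.5781 + 2.3692) = 3.5982
df (Welch-Satterthwaite) = (s₁²/n₁ + s₂²/n₂)² / [(s₁²/n₁)²/(n₁-1) + (s₂²/n₂)²/(n₂-1)] ≈ 23.35
t = (x̄₁ - x̄₂) / SE = (57.18 - 48.84) / 3.5982 = 8.34 / 3.5982 = 2.318
p-value = 0.0296

Since p-value < α = 0.1, we reject H₀.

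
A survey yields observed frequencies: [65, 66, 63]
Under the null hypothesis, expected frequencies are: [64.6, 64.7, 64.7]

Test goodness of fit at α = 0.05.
Chi-square goodness of fit test:
H₀: observed counts match expected distribution
H₁: observed counts differ from expected distribution
df = k - 1 = 2
χ² = Σ(O - E)²/E
   = (65 - 64.6)²/64.6 + (66 - 64.7)²/64.7 + (63 - 64.7)²/64.7
   = 0.002 + 0.026 + 0.045
   = 0.07
p-value = 0.9640

Since p-value > α = 0.05, we fail to reject H₀.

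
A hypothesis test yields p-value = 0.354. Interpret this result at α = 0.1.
Since p = 0.354 > α = 0.1, fail to reject H₀.
There is insufficient evidence to reject the null hypothesis; the result is not statistically significant at the 0.1 level.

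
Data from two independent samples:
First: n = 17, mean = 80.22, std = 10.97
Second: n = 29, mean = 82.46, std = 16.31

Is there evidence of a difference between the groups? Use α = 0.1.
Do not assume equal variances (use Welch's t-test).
Welch's two-sample t-test:
H₀: μ₁ = μ₂
H₁: μ₁ ≠ μ₂
s₁²/n₁ = 10.97²/17 = 7.0789,  s₂²/n₂ = 16.31²/29 = 9.1730
SE = √(s₁²/n₁ + s₂²/n₂) = √(7.0789 + 9.1730) = 4.0314
df (Welch-Satterthwaite) = (s₁²/n₁ + s₂²/n₂)² / [(s₁²/n₁)²/(n₁-1) + (s₂²/n₂)²/(n₂-1)] ≈ 43.04
t = (x̄₁ - x̄₂) / SE = (80.22 - 82.46) / 4.0314 = -2.24 / 4.0314 = -0.556
p-value = 0.5813

Since p-value > α = 0.1, we fail to reject H₀.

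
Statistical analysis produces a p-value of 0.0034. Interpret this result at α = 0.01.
Since p = 0.0034 < α = 0.01, reject H₀.
There is sufficient evidence to reject the null hypothesis; the result is statistically significant at the 0.01 level.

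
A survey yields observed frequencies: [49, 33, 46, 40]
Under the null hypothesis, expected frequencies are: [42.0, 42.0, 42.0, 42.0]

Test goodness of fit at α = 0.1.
Chi-square goodness of fit test:
H₀: observed counts match expected distribution
H₁: observed counts differ from expected distribution
df = k - 1 = 3
χ² = Σ(O - E)²/E
   = (49 - 42.0)²/42.0 + (33 - 42.0)²/42.0 + (46 - 42.0)²/42.0 + (40 - 42.0)²/42.0
   = 1.167 + 1.929 + 0.381 + 0.095
   = 3.57
p-value = 0.3116

Since p-value > α = 0.1, we fail to reject H₀.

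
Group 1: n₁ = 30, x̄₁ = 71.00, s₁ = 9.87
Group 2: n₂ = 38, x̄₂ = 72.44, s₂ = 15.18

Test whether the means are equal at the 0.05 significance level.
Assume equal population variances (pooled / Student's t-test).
Student's two-sample t-test (equal variances):
H₀: μ₁ = μ₂
H₁: μ₁ ≠ μ₂
df = n₁ + n₂ - 2 = 66
Pooled variance s_p² = [(n₁-1)s₁² + (n₂-1)s₂²] / (n₁ + n₂ - 2) = [(29)(9.87²) + (37)(15.18²)] / 66 = 171.9862
SE = √(s_p²(1/n₁ + 1/n₂)) = √(171.9862 × (1/30 + 1/38)) = 3.2029
t = (x̄₁ - x̄₂) / SE = (71.00 - 72.44) / 3.2029 = -1.44 / 3.2029 = -0.450
p-value = 0.6545

Since p-value > α = 0.05, we fail to reject H₀.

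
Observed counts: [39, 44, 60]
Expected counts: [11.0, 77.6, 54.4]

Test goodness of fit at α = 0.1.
Chi-square goodness of fit test:
H₀: observed counts match expected distribution
H₁: observed counts differ from expected distribution
df = k - 1 = 2
χ² = Σ(O - E)²/E
   = (39 - 11.0)²/11.0 + (44 - 77.6)²/77.6 + (60 - 54.4)²/54.4
   = 71.273 + 14.548 + 0.576
   = 86.40
p-value < 0.0001

Since p-value < α = 0.1, we reject H₀.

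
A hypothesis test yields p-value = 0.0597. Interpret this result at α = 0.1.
Since p = 0.0597 < α = 0.1, reject H₀.
There is sufficient evidence to reject the null hypothesis; the result is statistically significant at the 0.1 level.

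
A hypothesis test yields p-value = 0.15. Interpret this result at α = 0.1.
Since p = 0.15 > α = 0.1, fail to reject H₀.
There is insufficient evidence to reject the null hypothesis; the result is not statistically significant at the 0.1 level.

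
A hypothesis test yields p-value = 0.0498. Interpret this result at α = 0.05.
Since p = 0.0498 < α = 0.05, reject H₀.
There is sufficient evidence to reject the null hypothesis; the result is statistically significant at the 0.05 level.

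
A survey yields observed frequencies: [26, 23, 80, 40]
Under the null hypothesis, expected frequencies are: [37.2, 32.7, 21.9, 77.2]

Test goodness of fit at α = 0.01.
Chi-square goodness of fit test:
H₀: observed counts match expected distribution
H₁: observed counts differ from expected distribution
df = k - 1 = 3
χ² = Σ(O - E)²/E
   = (26 - 37.2)²/37.2 + (23 - 32.7)²/32.7 + (80 - 21.9)²/21.9 + (40 - 77.2)²/77.2
   = 3.372 + 2.877 + 154.137 + 17.925
   = 178.31
p-value < 0.0001

Since p-value < α = 0.01, we reject H₀.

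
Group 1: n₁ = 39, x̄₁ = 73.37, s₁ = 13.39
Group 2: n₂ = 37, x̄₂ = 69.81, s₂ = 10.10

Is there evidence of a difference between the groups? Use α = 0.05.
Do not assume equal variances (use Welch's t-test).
Welch's two-sample t-test:
H₀: μ₁ = μ₂
H₁: μ₁ ≠ μ₂
s₁²/n₁ = 13.39²/39 = 4.5972,  s₂²/n₂ = 10.10²/37 = 2.7570
SE = √(s₁²/n₁ + s₂²/n₂) = √(4.5972 + 2.7570) = 2.7119
df (Welch-Satterthwaite) = (s₁²/n₁ + s₂²/n₂)² / [(s₁²/n₁)²/(n₁-1) + (s₂²/n₂)²/(n₂-1)] ≈ 70.49
t = (x̄₁ - x̄₂) / SE = (73.37 - 69.81) / 2.7119 = 3.56 / 2.7119 = 1.313
p-value = 0.1935

Since p-value > α = 0.05, we fail to reject H₀.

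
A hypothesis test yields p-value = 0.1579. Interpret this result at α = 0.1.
Since p = 0.1579 > α = 0.1, fail to reject H₀.
There is insufficient evidence to reject the null hypothesis; the result is not statistically significant at the 0.1 level.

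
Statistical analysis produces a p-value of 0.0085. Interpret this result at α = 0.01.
Since p = 0.0085 < α = 0.01, reject H₀.
There is sufficient evidence to reject the null hypothesis; the result is statistically significant at the 0.01 level.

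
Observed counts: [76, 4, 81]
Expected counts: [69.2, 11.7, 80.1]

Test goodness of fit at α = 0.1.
Chi-square goodness of fit test:
H₀: observed counts match expected distribution
H₁: observed counts differ from expected distribution
df = k - 1 = 2
χ² = Σ(O - E)²/E
   = (76 - 69.2)²/69.2 + (4 - 11.7)²/11.7 + (81 - 80.1)²/80.1
   = 0.668 + 5.068 + 0.010
   = 5.75
p-value = 0.0565

Since p-value < α = 0.1, we reject H₀.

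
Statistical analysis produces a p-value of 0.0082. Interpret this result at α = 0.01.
Since p = 0.0082 < α = 0.01, reject H₀.
There is sufficient evidence to reject the null hypothesis; the result is statistically significant at the 0.01 level.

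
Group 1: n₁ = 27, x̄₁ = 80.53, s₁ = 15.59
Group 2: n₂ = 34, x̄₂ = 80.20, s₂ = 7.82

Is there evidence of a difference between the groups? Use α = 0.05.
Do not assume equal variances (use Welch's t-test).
Welch's two-sample t-test:
H₀: μ₁ = μ₂
H₁: μ₁ ≠ μ₂
s₁²/n₁ = 15.59²/27 = 9.0018,  s₂²/n₂ = 7.82²/34 = 1.7986
SE = √(s₁²/n₁ + s₂²/n₂) = √(9.0018 + 1.7986) = 3.2864
df (Welch-Satterthwaite) = (s₁²/n₁ + s₂²/n₂)² / [(s₁²/n₁)²/(n₁-1) + (s₂²/n₂)²/(n₂-1)] ≈ 36.29
t = (x̄₁ - x̄₂) / SE = (80.53 - 80.20) / 3.2864 = 0.33 / 3.2864 = 0.100
p-value = 0.9206

Since p-value > α = 0.05, we fail to reject H₀.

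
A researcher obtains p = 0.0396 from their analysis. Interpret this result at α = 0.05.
Since p = 0.0396 < α = 0.05, reject H₀.
There is sufficient evidence to reject the null hypothesis; the result is statistically significant at the 0.05 level.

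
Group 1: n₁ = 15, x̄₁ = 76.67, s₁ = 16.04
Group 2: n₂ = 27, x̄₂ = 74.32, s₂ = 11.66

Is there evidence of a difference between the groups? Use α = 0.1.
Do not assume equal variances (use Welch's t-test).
Welch's two-sample t-test:
H₀: μ₁ = μ₂
H₁: μ₁ ≠ μ₂
s₁²/n₁ = 16.04²/15 = 17.1521,  s₂²/n₂ = 11.66²/27 = 5.0354
SE = √(s₁²/n₁ + s₂²/n₂) = √(17.1521 + 5.0354) = 4.7104
df (Welch-Satterthwaite) = (s₁²/n₁ + s₂²/n₂)² / [(s₁²/n₁)²/(n₁-1) + (s₂²/n₂)²/(n₂-1)] ≈ 22.39
t = (x̄₁ - x̄₂) / SE = (76.67 - 74.32) / 4.7104 = 2.35 / 4.7104 = 0.499
p-value = 0.6227

Since p-value > α = 0.1, we fail to reject H₀.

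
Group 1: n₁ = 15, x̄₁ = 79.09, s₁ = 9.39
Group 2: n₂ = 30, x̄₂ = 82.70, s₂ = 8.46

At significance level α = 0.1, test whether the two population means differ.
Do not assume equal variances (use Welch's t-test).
Welch's two-sample t-test:
H₀: μ₁ = μ₂
H₁: μ₁ ≠ μ₂
s₁²/n₁ = 9.39²/15 = 5.8781,  s₂²/n₂ = 8.46²/30 = 2.3857
SE = √(s₁²/n₁ + s₂²/n₂) = √(5.8781 + 2.3857) = 2.8747
df (Welch-Satterthwaite) = (s₁²/n₁ + s₂²/n₂)² / [(s₁²/n₁)²/(n₁-1) + (s₂²/n₂)²/(n₂-1)] ≈ 25.63
t = (x̄₁ - x̄₂) / SE = (79.09 - 82.70) / 2.8747 = -3.61 / 2.8747 = -1.256
p-value = 0.2205

Since p-value > α = 0.1, we fail to reject H₀.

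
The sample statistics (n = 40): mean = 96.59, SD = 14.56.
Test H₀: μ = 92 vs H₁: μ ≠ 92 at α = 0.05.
One-sample t-test:
H₀: μ = 92
H₁: μ ≠ 92
df = n - 1 = 39
t = (x̄ - μ₀) / (s/√n) = (96.59 - 92) / (14.56/√40) = 1.994
p-value = 0.0532

Since p-value > α = 0.05, we fail to reject H₀.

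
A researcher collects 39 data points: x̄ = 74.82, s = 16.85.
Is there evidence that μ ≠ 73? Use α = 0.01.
One-sample t-test:
H₀: μ = 73
H₁: μ ≠ 73
df = n - 1 = 38
t = (x̄ - μ₀) / (s/√n) = (74.82 - 73) / (16.85/√39) = 0.675
p-value = 0.5041

Since p-value > α = 0.01, we fail to reject H₀.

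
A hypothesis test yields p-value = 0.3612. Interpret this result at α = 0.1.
Since p = 0.3612 > α = 0.1, fail to reject H₀.
There is insufficient evidence to reject the null hypothesis; the result is not statistically significant at the 0.1 level.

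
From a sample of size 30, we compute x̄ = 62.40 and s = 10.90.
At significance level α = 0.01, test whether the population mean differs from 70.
One-sample t-test:
H₀: μ = 70
H₁: μ ≠ 70
df = n - 1 = 29
t = (x̄ - μ₀) / (s/√n) = (62.40 - 70) / (10.90/√30) = -3.819
p-value = 0.0007

Since p-value < α = 0.01, we reject H₀.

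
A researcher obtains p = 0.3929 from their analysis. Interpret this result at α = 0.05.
Since p = 0.3929 > α = 0.05, fail to reject H₀.
There is insufficient evidence to reject the null hypothesis; the result is not statistically significant at the 0.05 level.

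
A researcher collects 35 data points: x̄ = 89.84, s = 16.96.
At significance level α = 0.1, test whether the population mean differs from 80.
One-sample t-test:
H₀: μ = 80
H₁: μ ≠ 80
df = n - 1 = 34
t = (x̄ - μ₀) / (s/√n) = (89.84 - 80) / (16.96/√35) = 3.432
p-value = 0.0016

Since p-value < α = 0.1, we reject H₀.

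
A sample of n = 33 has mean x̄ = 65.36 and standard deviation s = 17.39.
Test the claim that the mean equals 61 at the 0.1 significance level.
One-sample t-test:
H₀: μ = 61
H₁: μ ≠ 61
df = n - 1 = 32
t = (x̄ - μ₀) / (s/√n) = (65.36 - 61) / (17.39/√33) = 1.440
p-value = 0.1595

Since p-value > α = 0.1, we fail to reject H₀.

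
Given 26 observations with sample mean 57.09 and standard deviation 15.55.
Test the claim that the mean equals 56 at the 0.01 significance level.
One-sample t-test:
H₀: μ = 56
H₁: μ ≠ 56
df = n - 1 = 25
t = (x̄ - μ₀) / (s/√n) = (57.09 - 56) / (15.55/√26) = 0.357
p-value = 0.7238

Since p-value > α = 0.01, we fail to reject H₀.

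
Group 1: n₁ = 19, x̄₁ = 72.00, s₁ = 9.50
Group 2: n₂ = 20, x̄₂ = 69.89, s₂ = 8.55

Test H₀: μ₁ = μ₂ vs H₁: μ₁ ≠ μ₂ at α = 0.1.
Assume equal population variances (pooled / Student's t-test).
Student's two-sample t-test (equal variances):
H₀: μ₁ = μ₂
H₁: μ₁ ≠ μ₂
df = n₁ + n₂ - 2 = 37
Pooled variance s_p² = [(n₁-1)s₁² + (n₂-1)s₂²] / (n₁ + n₂ - 2) = [(18)(9.50²) + (19)(8.55²)] / 37 = 81.4445
SE = √(s_p²(1/n₁ + 1/n₂)) = √(81.4445 × (1/19 + 1/20)) = 2.8912
t = (x̄₁ - x̄₂) / SE = (72.00 - 69.89) / 2.8912 = 2.11 / 2.8912 = 0.730
p-value = 0.4701

Since p-value > α = 0.1, we fail to reject H₀.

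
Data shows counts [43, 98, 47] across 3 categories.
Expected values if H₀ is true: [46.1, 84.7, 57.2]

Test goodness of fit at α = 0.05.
Chi-square goodness of fit test:
H₀: observed counts match expected distribution
H₁: observed counts differ from expected distribution
df = k - 1 = 2
χ² = Σ(O - E)²/E
   = (43 - 46.1)²/46.1 + (98 - 84.7)²/84.7 + (47 - 57.2)²/57.2
   = 0.208 + 2.088 + 1.819
   = 4.12
p-value = 0.1277

Since p-value > α = 0.05, we fail to reject H₀.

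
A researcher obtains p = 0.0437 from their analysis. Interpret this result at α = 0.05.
Since p = 0.0437 < α = 0.05, reject H₀.
There is sufficient evidence to reject the null hypothesis; the result is statistically significant at the 0.05 level.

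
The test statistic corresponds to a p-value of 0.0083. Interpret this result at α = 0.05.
Since p = 0.0083 < α = 0.05, reject H₀.
There is sufficient evidence to reject the null hypothesis; the result is statistically significant at the 0.05 level.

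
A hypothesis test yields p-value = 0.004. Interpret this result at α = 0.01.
Since p = 0.004 < α = 0.01, reject H₀.
There is sufficient evidence to reject the null hypothesis; the result is statistically significant at the 0.01 level.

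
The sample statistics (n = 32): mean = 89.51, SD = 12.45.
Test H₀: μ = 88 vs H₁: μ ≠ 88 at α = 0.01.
One-sample t-test:
H₀: μ = 88
H₁: μ ≠ 88
df = n - 1 = 31
t = (x̄ - μ₀) / (s/√n) = (89.51 - 88) / (12.45/√32) = 0.686
p-value = 0.4978

Since p-value > α = 0.01, we fail to reject H₀.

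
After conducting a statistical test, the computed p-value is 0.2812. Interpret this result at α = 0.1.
Since p = 0.2812 > α = 0.1, fail to reject H₀.
There is insufficient evidence to reject the null hypothesis; the result is not statistically significant at the 0.1 level.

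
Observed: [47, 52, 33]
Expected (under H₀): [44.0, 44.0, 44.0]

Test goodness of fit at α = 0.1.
Chi-square goodness of fit test:
H₀: observed counts match expected distribution
H₁: observed counts differ from expected distribution
df = k - 1 = 2
χ² = Σ(O - E)²/E
   = (47 - 44.0)²/44.0 + (52 - 44.0)²/44.0 + (33 - 44.0)²/44.0
   = 0.205 + 1.455 + 2.750
   = 4.41
p-value = 0.1103

Since p-value > α = 0.1, we fail to reject H₀.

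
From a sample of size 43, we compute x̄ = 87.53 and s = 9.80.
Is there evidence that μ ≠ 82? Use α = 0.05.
One-sample t-test:
H₀: μ = 82
H₁: μ ≠ 82
df = n - 1 = 42
t = (x̄ - μ₀) / (s/√n) = (87.53 - 82) / (9.80/√43) = 3.700
p-value = 0.0006

Since p-value < α = 0.05, we reject H₀.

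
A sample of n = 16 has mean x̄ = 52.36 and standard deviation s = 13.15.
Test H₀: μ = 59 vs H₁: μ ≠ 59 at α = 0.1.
One-sample t-test:
H₀: μ = 59
H₁: μ ≠ 59
df = n - 1 = 15
t = (x̄ - μ₀) / (s/√n) = (52.36 - 59) / (13.15/√16) = -2.020
p-value = 0.0616

Since p-value < α = 0.1, we reject H₀.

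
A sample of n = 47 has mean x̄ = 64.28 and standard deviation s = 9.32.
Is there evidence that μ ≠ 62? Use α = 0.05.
One-sample t-test:
H₀: μ = 62
H₁: μ ≠ 62
df = n - 1 = 46
t = (x̄ - μ₀) / (s/√n) = (64.28 - 62) / (9.32/√47) = 1.677
p-value = 0.1003

Since p-value > α = 0.05, we fail to reject H₀.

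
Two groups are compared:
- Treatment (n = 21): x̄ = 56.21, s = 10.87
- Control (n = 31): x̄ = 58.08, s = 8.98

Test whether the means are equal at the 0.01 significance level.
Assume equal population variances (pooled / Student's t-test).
Student's two-sample t-test (equal variances):
H₀: μ₁ = μ₂
H₁: μ₁ ≠ μ₂
df = n₁ + n₂ - 2 = 50
Pooled variance s_p² = [(n₁-1)s₁² + (n₂-1)s₂²] / (n₁ + n₂ - 2) = [(20)(10.87²) + (30)(8.98²)] / 50 = 95.6470
SE = √(s_p²(1/n₁ + 1/n₂)) = √(95.6470 × (1/21 + 1/31)) = 2.7641
t = (x̄₁ - x̄₂) / SE = (56.21 - 58.08) / 2.7641 = -1.87 / 2.7641 = -0.677
p-value = 0.5018

Since p-value > α = 0.01, we fail to reject H₀.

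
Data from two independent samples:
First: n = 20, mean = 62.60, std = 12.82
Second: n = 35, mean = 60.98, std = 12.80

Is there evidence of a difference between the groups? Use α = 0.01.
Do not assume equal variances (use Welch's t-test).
Welch's two-sample t-test:
H₀: μ₁ = μ₂
H₁: μ₁ ≠ μ₂
s₁²/n₁ = 12.82²/20 = 8.2176,  s₂²/n₂ = 12.80²/35 = 4.6811
SE = √(s₁²/n₁ + s₂²/n₂) = √(8.2176 + 4.6811) = 3.5915
df (Welch-Satterthwaite) = (s₁²/n₁ + s₂²/n₂)² / [(s₁²/n₁)²/(n₁-1) + (s₂²/n₂)²/(n₂-1)] ≈ 39.63
t = (x̄₁ - x̄₂) / SE = (62.60 - 60.98) / 3.5915 = 1.62 / 3.5915 = 0.451
p-value = 0.6544

Since p-value > α = 0.01, we fail to reject H₀.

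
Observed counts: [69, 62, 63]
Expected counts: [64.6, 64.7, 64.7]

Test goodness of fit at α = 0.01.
Chi-square goodness of fit test:
H₀: observed counts match expected distribution
H₁: observed counts differ from expected distribution
df = k - 1 = 2
χ² = Σ(O - E)²/E
   = (69 - 64.6)²/64.6 + (62 - 64.7)²/64.7 + (63 - 64.7)²/64.7
   = 0.300 + 0.113 + 0.045
   = 0.46
p-value = 0.7957

Since p-value > α = 0.01, we fail to reject H₀.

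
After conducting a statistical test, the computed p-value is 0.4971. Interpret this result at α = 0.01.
Since p = 0.4971 > α = 0.01, fail to reject H₀.
There is insufficient evidence to reject the null hypothesis; the result is not statistically significant at the 0.01 level.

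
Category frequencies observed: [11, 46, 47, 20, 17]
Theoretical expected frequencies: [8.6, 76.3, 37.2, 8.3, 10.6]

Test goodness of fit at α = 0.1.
Chi-square goodness of fit test:
H₀: observed counts match expected distribution
H₁: observed counts differ from expected distribution
df = k - 1 = 4
χ² = Σ(O - E)²/E
   = (11 - 8.6)²/8.6 + (46 - 76.3)²/76.3 + (47 - 37.2)²/37.2 + (20 - 8.3)²/8.3 + (17 - 10.6)²/10.6
   = 0.670 + 12.033 + 2.582 + 16.493 + 3.864
   = 35.64
p-value < 0.0001

Since p-value < α = 0.1, we reject H₀.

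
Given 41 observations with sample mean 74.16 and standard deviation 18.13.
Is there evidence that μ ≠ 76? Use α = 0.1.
One-sample t-test:
H₀: μ = 76
H₁: μ ≠ 76
df = n - 1 = 40
t = (x̄ - μ₀) / (s/√n) = (74.16 - 76) / (18.13/√41) = -0.650
p-value = 0.5195

Since p-value > α = 0.1, we fail to reject H₀.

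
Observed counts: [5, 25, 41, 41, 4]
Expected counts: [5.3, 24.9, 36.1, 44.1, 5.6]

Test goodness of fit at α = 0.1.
Chi-square goodness of fit test:
H₀: observed counts match expected distribution
H₁: observed counts differ from expected distribution
df = k - 1 = 4
χ² = Σ(O - E)²/E
   = (5 - 5.3)²/5.3 + (25 - 24.9)²/24.9 + (41 - 36.1)²/36.1 + (41 - 44.1)²/44.1 + (4 - 5.6)²/5.6
   = 0.017 + 0.000 + 0.665 + 0.218 + 0.457
   = 1.36
p-value = 0.8515

Since p-value > α = 0.1, we fail to reject H₀.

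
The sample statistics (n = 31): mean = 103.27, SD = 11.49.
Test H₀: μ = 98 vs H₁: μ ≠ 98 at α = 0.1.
One-sample t-test:
H₀: μ = 98
H₁: μ ≠ 98
df = n - 1 = 30
t = (x̄ - μ₀) / (s/√n) = (103.27 - 98) / (11.49/√31) = 2.554
p-value = 0.0160

Since p-value < α = 0.1, we reject H₀.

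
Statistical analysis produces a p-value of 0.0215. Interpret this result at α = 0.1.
Since p = 0.0215 < α = 0.1, reject H₀.
There is sufficient evidence to reject the null hypothesis; the result is statistically significant at the 0.1 level.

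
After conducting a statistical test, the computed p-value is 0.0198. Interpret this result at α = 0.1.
Since p = 0.0198 < α = 0.1, reject H₀.
There is sufficient evidence to reject the null hypothesis; the result is statistically significant at the 0.1 level.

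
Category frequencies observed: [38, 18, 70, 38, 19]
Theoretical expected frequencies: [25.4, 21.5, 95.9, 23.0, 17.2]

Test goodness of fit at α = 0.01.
Chi-square goodness of fit test:
H₀: observed counts match expected distribution
H₁: observed counts differ from expected distribution
df = k - 1 = 4
χ² = Σ(O - E)²/E
   = (38 - 25.4)²/25.4 + (18 - 21.5)²/21.5 + (70 - 95.9)²/95.9 + (38 - 23.0)²/23.0 + (19 - 17.2)²/17.2
   = 6.250 + 0.570 + 6.995 + 9.783 + 0.188
   = 23.79
p-value = 0.0001

Since p-value < α = 0.01, we reject H₀.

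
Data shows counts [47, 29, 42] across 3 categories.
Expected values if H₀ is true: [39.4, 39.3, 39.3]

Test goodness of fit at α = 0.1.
Chi-square goodness of fit test:
H₀: observed counts match expected distribution
H₁: observed counts differ from expected distribution
df = k - 1 = 2
χ² = Σ(O - E)²/E
   = (47 - 39.4)²/39.4 + (29 - 39.3)²/39.3 + (42 - 39.3)²/39.3
   = 1.466 + 2.699 + 0.185
   = 4.35
p-value = 0.1136

Since p-value > α = 0.1, we fail to reject H₀.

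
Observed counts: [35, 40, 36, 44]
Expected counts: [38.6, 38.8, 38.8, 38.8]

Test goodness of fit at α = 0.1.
Chi-square goodness of fit test:
H₀: observed counts match expected distribution
H₁: observed counts differ from expected distribution
df = k - 1 = 3
χ² = Σ(O - E)²/E
   = (35 - 38.6)²/38.6 + (40 - 38.8)²/38.8 + (36 - 38.8)²/38.8 + (44 - 38.8)²/38.8
   = 0.336 + 0.037 + 0.202 + 0.697
   = 1.27
p-value = 0.7358

Since p-value > α = 0.1, we fail to reject H₀.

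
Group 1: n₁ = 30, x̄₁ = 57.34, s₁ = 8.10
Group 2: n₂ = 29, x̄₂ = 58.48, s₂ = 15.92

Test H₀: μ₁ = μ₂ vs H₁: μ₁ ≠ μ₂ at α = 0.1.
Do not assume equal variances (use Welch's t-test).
Welch's two-sample t-test:
H₀: μ₁ = μ₂
H₁: μ₁ ≠ μ₂
s₁²/n₁ = 8.10²/30 = 2.1870,  s₂²/n₂ = 15.92²/29 = 8.7395
SE = √(s₁²/n₁ + s₂²/n₂) = √(2.1870 + 8.7395) = 3.3055
df (Welch-Satterthwaite) = (s₁²/n₁ + s₂²/n₂)² / [(s₁²/n₁)²/(n₁-1) + (s₂²/n₂)²/(n₂-1)] ≈ 41.27
t = (x̄₁ - x̄₂) / SE = (57.34 - 58.48) / 3.3055 = -1.14 / 3.3055 = -0.345
p-value = 0.7319

Since p-value > α = 0.1, we fail to reject H₀.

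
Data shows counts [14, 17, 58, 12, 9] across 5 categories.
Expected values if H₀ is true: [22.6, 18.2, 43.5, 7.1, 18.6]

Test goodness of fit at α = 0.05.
Chi-square goodness of fit test:
H₀: observed counts match expected distribution
H₁: observed counts differ from expected distribution
df = k - 1 = 4
χ² = Σ(O - E)²/E
   = (14 - 22.6)²/22.6 + (17 - 18.2)²/18.2 + (58 - 43.5)²/43.5 + (12 - 7.1)²/7.1 + (9 - 18.6)²/18.6
   = 3.273 + 0.079 + 4.833 + 3.382 + 4.955
   = 16.52
p-value = 0.0024

Since p-value < α = 0.05, we reject H₀.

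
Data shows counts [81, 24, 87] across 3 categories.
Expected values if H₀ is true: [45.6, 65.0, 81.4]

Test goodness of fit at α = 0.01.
Chi-square goodness of fit test:
H₀: observed counts match expected distribution
H₁: observed counts differ from expected distribution
df = k - 1 = 2
χ² = Σ(O - E)²/E
   = (81 - 45.6)²/45.6 + (24 - 65.0)²/65.0 + (87 - 81.4)²/81.4
   = 27.482 + 25.862 + 0.385
   = 53.73
p-value < 0.0001

Since p-value < α = 0.01, we reject H₀.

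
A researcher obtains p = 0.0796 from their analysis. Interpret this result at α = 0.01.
Since p = 0.0796 > α = 0.01, fail to reject H₀.
There is insufficient evidence to reject the null hypothesis; the result is not statistically significant at the 0.01 level.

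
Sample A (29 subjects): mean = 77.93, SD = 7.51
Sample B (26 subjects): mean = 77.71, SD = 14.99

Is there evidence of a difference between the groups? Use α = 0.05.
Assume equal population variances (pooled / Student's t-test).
Student's two-sample t-test (equal variances):
H₀: μ₁ = μ₂
H₁: μ₁ ≠ μ₂
df = n₁ + n₂ - 2 = 53
Pooled variance s_p² = [(n₁-1)s₁² + (n₂-1)s₂²] / (n₁ + n₂ - 2) = [(28)(7.51²) + (25)(14.99²)] / 53 = 135.7869
SE = √(s_p²(1/n₁ + 1/n₂)) = √(135.7869 × (1/29 + 1/26)) = 3.1472
t = (x̄₁ - x̄₂) / SE = (77.93 - 77.71) / 3.1472 = 0.22 / 3.1472 = 0.070
p-value = 0.9445

Since p-value > α = 0.05, we fail to reject H₀.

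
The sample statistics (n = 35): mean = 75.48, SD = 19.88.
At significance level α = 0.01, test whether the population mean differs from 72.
One-sample t-test:
H₀: μ = 72
H₁: μ ≠ 72
df = n - 1 = 34
t = (x̄ - μ₀) / (s/√n) = (75.48 - 72) / (19.88/√35) = 1.036
p-value = 0.3077

Since p-value > α = 0.01, we fail to reject H₀.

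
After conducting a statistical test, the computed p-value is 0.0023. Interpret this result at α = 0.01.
Since p = 0.0023 < α = 0.01, reject H₀.
There is sufficient evidence to reject the null hypothesis; the result is statistically significant at the 0.01 level.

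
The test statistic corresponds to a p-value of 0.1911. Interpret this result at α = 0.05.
Since p = 0.1911 > α = 0.05, fail to reject H₀.
There is insufficient evidence to reject the null hypothesis; the result is not statistically significant at the 0.05 level.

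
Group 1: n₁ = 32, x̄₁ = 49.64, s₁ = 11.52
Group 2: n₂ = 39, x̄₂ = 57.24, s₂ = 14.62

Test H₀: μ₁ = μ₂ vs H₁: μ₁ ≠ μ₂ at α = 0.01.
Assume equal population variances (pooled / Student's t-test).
Student's two-sample t-test (equal variances):
H₀: μ₁ = μ₂
H₁: μ₁ ≠ μ₂
df = n₁ + n₂ - 2 = 69
Pooled variance s_p² = [(n₁-1)s₁² + (n₂-1)s₂²] / (n₁ + n₂ - 2) = [(31)(11.52²) + (38)(14.62²)] / 69 = 177.3378
SE = √(s_p²(1/n₁ + 1/n₂)) = √(177.3378 × (1/32 + 1/39)) = 3.1763
t = (x̄₁ - x̄₂) / SE = (49.64 - 57.24) / 3.1763 = -7.60 / 3.1763 = -2.393
p-value = 0.0195

Since p-value > α = 0.01, we fail to reject H₀.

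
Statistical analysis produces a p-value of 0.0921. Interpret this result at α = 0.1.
Since p = 0.0921 < α = 0.1, reject H₀.
There is sufficient evidence to reject the null hypothesis; the result is statistically significant at the 0.1 level.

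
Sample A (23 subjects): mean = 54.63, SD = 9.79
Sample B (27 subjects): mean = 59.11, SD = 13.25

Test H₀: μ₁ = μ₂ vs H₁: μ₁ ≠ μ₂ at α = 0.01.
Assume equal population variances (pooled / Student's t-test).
Student's two-sample t-test (equal variances):
H₀: μ₁ = μ₂
H₁: μ₁ ≠ μ₂
df = n₁ + n₂ - 2 = 48
Pooled variance s_p² = [(n₁-1)s₁² + (n₂-1)s₂²] / (n₁ + n₂ - 2) = [(22)(9.79²) + (26)(13.25²)] / 48 = 139.0249
SE = √(s_p²(1/n₁ + 1/n₂)) = √(139.0249 × (1/23 + 1/27)) = 3.3457
t = (x̄₁ - x̄₂) / SE = (54.63 - 59.11) / 3.3457 = -4.48 / 3.3457 = -1.339
p-value = 0.1869

Since p-value > α = 0.01, we fail to reject H₀.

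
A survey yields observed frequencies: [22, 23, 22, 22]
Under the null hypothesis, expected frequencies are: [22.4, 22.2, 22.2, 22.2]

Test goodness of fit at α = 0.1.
Chi-square goodness of fit test:
H₀: observed counts match expected distribution
H₁: observed counts differ from expected distribution
df = k - 1 = 3
χ² = Σ(O - E)²/E
   = (22 - 22.4)²/22.4 + (23 - 22.2)²/22.2 + (22 - 22.2)²/22.2 + (22 - 22.2)²/22.2
   = 0.007 + 0.029 + 0.002 + 0.002
   = 0.04
p-value = 0.9979

Since p-value > α = 0.1, we fail to reject H₀.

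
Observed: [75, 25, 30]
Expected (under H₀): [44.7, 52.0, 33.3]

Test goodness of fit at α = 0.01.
Chi-square goodness of fit test:
H₀: observed counts match expected distribution
H₁: observed counts differ from expected distribution
df = k - 1 = 2
χ² = Σ(O - E)²/E
   = (75 - 44.7)²/44.7 + (25 - 52.0)²/52.0 + (30 - 33.3)²/33.3
   = 20.539 + 14.019 + 0.327
   = 34.89
p-value < 0.0001

Since p-value < α = 0.01, we reject H₀.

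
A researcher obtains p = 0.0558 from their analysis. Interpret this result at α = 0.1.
Since p = 0.0558 < α = 0.1, reject H₀.
There is sufficient evidence to reject the null hypothesis; the result is statistically significant at the 0.1 level.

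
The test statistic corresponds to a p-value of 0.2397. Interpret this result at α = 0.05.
Since p = 0.2397 > α = 0.05, fail to reject H₀.
There is insufficient evidence to reject the null hypothesis; the result is not statistically significant at the 0.05 level.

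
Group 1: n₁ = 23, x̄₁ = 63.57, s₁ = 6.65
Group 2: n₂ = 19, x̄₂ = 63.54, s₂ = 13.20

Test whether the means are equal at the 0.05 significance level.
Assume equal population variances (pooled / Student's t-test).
Student's two-sample t-test (equal variances):
H₀: μ₁ = μ₂
H₁: μ₁ ≠ μ₂
df = n₁ + n₂ - 2 = 40
Pooled variance s_p² = [(n₁-1)s₁² + (n₂-1)s₂²] / (n₁ + n₂ - 2) = [(22)(6.65²) + (18)(13.20²)] / 40 = 102.7304
SE = √(s_p²(1/n₁ + 1/n₂)) = √(102.7304 × (1/23 + 1/19)) = 3.1422
t = (x̄₁ - x̄₂) / SE = (63.57 - 63.54) / 3.1422 = 0.03 / 3.1422 = 0.010
p-value = 0.9924

Since p-value > α = 0.05, we fail to reject H₀.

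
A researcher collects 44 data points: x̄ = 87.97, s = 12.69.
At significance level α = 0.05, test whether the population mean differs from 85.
One-sample t-test:
H₀: μ = 85
H₁: μ ≠ 85
df = n - 1 = 43
t = (x̄ - μ₀) / (s/√n) = (87.97 - 85) / (12.69/√44) = 1.552
p-value = 0.1279

Since p-value > α = 0.05, we fail to reject H₀.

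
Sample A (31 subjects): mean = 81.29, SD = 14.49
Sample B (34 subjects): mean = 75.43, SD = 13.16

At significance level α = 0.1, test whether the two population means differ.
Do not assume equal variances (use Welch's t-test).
Welch's two-sample t-test:
H₀: μ₁ = μ₂
H₁: μ₁ ≠ μ₂
s₁²/n₁ = 14.49²/31 = 6.7729,  s₂²/n₂ = 13.16²/34 = 5.0937
SE = √(s₁²/n₁ + s₂²/n₂) = √(6.7729 + 5.0937) = 3.4448
df (Welch-Satterthwaite) = (s₁²/n₁ + s₂²/n₂)² / [(s₁²/n₁)²/(n₁-1) + (s₂²/n₂)²/(n₂-1)] ≈ 60.82
t = (x̄₁ - x̄₂) / SE = (81.29 - 75.43) / 3.4448 = 5.86 / 3.4448 = 1.701
p-value = 0.0940

Since p-value < α = 0.1, we reject H₀.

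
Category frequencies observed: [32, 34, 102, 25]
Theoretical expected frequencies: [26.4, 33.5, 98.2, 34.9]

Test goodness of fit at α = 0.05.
Chi-square goodness of fit test:
H₀: observed counts match expected distribution
H₁: observed counts differ from expected distribution
df = k - 1 = 3
χ² = Σ(O - E)²/E
   = (32 - 26.4)²/26.4 + (34 - 33.5)²/33.5 + (102 - 98.2)²/98.2 + (25 - 34.9)²/34.9
   = 1.188 + 0.007 + 0.147 + 2.808
   = 4.15
p-value = 0.2456

Since p-value > α = 0.05, we fail to reject H₀.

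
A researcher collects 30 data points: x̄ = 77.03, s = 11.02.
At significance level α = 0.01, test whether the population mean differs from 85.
One-sample t-test:
H₀: μ = 85
H₁: μ ≠ 85
df = n - 1 = 29
t = (x̄ - μ₀) / (s/√n) = (77.03 - 85) / (11.02/√30) = -3.961
p-value = 0.0004

Since p-value < α = 0.01, we reject H₀.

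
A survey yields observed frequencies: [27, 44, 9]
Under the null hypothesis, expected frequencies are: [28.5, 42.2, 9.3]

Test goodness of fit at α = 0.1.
Chi-square goodness of fit test:
H₀: observed counts match expected distribution
H₁: observed counts differ from expected distribution
df = k - 1 = 2
χ² = Σ(O - E)²/E
   = (27 - 28.5)²/28.5 + (44 - 42.2)²/42.2 + (9 - 9.3)²/9.3
   = 0.079 + 0.077 + 0.010
   = 0.17
p-value = 0.9206

Since p-value > α = 0.1, we fail to reject H₀.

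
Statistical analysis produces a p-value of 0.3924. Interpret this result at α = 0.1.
Since p = 0.3924 > α = 0.1, fail to reject H₀.
There is insufficient evidence to reject the null hypothesis; the result is not statistically significant at the 0.1 level.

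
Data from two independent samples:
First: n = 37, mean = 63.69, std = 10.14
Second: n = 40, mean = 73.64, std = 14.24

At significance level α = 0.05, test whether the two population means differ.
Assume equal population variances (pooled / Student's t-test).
Student's two-sample t-test (equal variances):
H₀: μ₁ = μ₂
H₁: μ₁ ≠ μ₂
df = n₁ + n₂ - 2 = 75
Pooled variance s_p² = [(n₁-1)s₁² + (n₂-1)s₂²] / (n₁ + n₂ - 2) = [(36)(10.14²) + (39)(14.24²)] / 75 = 154.7978
SE = √(s_p²(1/n₁ + 1/n₂)) = √(154.7978 × (1/37 + 1/40)) = 2.8379
t = (x̄₁ - x̄₂) / SE = (63.69 - 73.64) / 2.8379 = -9.95 / 2.8379 = -3.506
p-value = 0.0008

Since p-value < α = 0.05, we reject H₀.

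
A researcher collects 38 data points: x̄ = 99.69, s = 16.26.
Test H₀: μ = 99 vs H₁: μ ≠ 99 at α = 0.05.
One-sample t-test:
H₀: μ = 99
H₁: μ ≠ 99
df = n - 1 = 37
t = (x̄ - μ₀) / (s/√n) = (99.69 - 99) / (16.26/√38) = 0.262
p-value = 0.7951

Since p-value > α = 0.05, we fail to reject H₀.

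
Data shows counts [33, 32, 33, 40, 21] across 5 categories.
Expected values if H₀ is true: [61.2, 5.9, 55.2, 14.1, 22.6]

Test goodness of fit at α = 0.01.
Chi-square goodness of fit test:
H₀: observed counts match expected distribution
H₁: observed counts differ from expected distribution
df = k - 1 = 4
χ² = Σ(O - E)²/E
   = (33 - 61.2)²/61.2 + (32 - 5.9)²/5.9 + (33 - 55.2)²/55.2 + (40 - 14.1)²/14.1 + (21 - 22.6)²/22.6
   = 12.994 + 115.459 + 8.928 + 47.575 + 0.113
   = 185.07
p-value < 0.0001

Since p-value < α = 0.01, we reject H₀.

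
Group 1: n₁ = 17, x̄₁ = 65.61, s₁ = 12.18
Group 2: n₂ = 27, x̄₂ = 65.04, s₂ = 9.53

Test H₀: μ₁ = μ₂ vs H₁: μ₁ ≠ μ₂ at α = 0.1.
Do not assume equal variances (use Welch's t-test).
Welch's two-sample t-test:
H₀: μ₁ = μ₂
H₁: μ₁ ≠ μ₂
s₁²/n₁ = 12.18²/17 = 8.7266,  s₂²/n₂ = 9.53²/27 = 3.3637
SE = √(s₁²/n₁ + s₂²/n₂) = √(8.7266 + 3.3637) = 3.4771
df (Welch-Satterthwaite) = (s₁²/n₁ + s₂²/n₂)² / [(s₁²/n₁)²/(n₁-1) + (s₂²/n₂)²/(n₂-1)] ≈ 28.14
t = (x̄₁ - x̄₂) / SE = (65.61 - 65.04) / 3.4771 = 0.57 / 3.4771 = 0.164
p-value = 0.8710

Since p-value > α = 0.1, we fail to reject H₀.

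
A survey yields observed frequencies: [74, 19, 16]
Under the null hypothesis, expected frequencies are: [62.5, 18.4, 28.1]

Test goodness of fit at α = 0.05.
Chi-square goodness of fit test:
H₀: observed counts match expected distribution
H₁: observed counts differ from expected distribution
df = k - 1 = 2
χ² = Σ(O - E)²/E
   = (74 - 62.5)²/62.5 + (19 - 18.4)²/18.4 + (16 - 28.1)²/28.1
   = 2.116 + 0.020 + 5.210
   = 7.35
p-value = 0.0254

Since p-value < α = 0.05, we reject H₀.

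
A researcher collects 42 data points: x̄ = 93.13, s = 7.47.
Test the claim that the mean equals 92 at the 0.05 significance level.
One-sample t-test:
H₀: μ = 92
H₁: μ ≠ 92
df = n - 1 = 41
t = (x̄ - μ₀) / (s/√n) = (93.13 - 92) / (7.47/√42) = 0.980
p-value = 0.3327

Since p-value > α = 0.05, we fail to reject H₀.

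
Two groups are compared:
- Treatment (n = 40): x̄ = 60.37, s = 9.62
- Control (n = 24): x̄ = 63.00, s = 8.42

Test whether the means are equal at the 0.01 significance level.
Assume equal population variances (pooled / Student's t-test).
Student's two-sample t-test (equal variances):
H₀: μ₁ = μ₂
H₁: μ₁ ≠ μ₂
df = n₁ + n₂ - 2 = 62
Pooled variance s_p² = [(n₁-1)s₁² + (n₂-1)s₂²] / (n₁ + n₂ - 2) = [(39)(9.62²) + (23)(8.42²)] / 62 = 84.5137
SE = √(s_p²(1/n₁ + 1/n₂)) = √(84.5137 × (1/40 + 1/24)) = 2.3737
t = (x̄₁ - x̄₂) / SE = (60.37 - 63.00) / 2.3737 = -2.63 / 2.3737 = -1.108
p-value = 0.2721

Since p-value > α = 0.01, we fail to reject H₀.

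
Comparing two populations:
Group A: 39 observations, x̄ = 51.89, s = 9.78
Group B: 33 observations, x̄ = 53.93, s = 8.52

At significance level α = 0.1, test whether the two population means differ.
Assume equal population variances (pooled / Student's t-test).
Student's two-sample t-test (equal variances):
H₀: μ₁ = μ₂
H₁: μ₁ ≠ μ₂
df = n₁ + n₂ - 2 = 70
Pooled variance s_p² = [(n₁-1)s₁² + (n₂-1)s₂²] / (n₁ + n₂ - 2) = [(38)(9.78²) + (32)(8.52²)] / 70 = 85.1076
SE = √(s_p²(1/n₁ + 1/n₂)) = √(85.1076 × (1/39 + 1/33)) = 2.1820
t = (x̄₁ - x̄₂) / SE = (51.89 - 53.93) / 2.1820 = -2.04 / 2.1820 = -0.935
p-value = 0.3530

Since p-value > α = 0.1, we fail to reject H₀.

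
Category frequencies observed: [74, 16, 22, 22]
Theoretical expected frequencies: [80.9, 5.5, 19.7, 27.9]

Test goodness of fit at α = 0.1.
Chi-square goodness of fit test:
H₀: observed counts match expected distribution
H₁: observed counts differ from expected distribution
df = k - 1 = 3
χ² = Σ(O - E)²/E
   = (74 - 80.9)²/80.9 + (16 - 5.5)²/5.5 + (22 - 19.7)²/19.7 + (22 - 27.9)²/27.9
   = 0.589 + 20.045 + 0.269 + 1.248
   = 22.15
p-value = 0.0001

Since p-value < α = 0.1, we reject H₀.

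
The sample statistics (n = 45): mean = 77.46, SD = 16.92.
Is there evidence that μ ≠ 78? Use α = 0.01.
One-sample t-test:
H₀: μ = 78
H₁: μ ≠ 78
df = n - 1 = 44
t = (x̄ - μ₀) / (s/√n) = (77.46 - 78) / (16.92/√45) = -0.214
p-value = 0.8315

Since p-value > α = 0.01, we fail to reject H₀.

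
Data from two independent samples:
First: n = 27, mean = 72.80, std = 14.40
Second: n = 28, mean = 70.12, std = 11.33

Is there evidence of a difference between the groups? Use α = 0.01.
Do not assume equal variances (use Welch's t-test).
Welch's two-sample t-test:
H₀: μ₁ = μ₂
H₁: μ₁ ≠ μ₂
s₁²/n₁ = 14.40²/27 = 7.6800,  s₂²/n₂ = 11.33²/28 = 4.5846
SE = √(s₁²/n₁ + s₂²/n₂) = √(7.6800 + 4.5846) = 3.5021
df (Welch-Satterthwaite) = (s₁²/n₁ + s₂²/n₂)² / [(s₁²/n₁)²/(n₁-1) + (s₂²/n₂)²/(n₂-1)] ≈ 49.37
t = (x̄₁ - x̄₂) / SE = (72.80 - 70.12) / 3.5021 = 2.68 / 3.5021 = 0.765
p-value = 0.4478

Since p-value > α = 0.01, we fail to reject H₀.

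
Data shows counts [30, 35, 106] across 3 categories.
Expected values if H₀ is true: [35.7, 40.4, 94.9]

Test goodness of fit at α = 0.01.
Chi-square goodness of fit test:
H₀: observed counts match expected distribution
H₁: observed counts differ from expected distribution
df = k - 1 = 2
χ² = Σ(O - E)²/E
   = (30 - 35.7)²/35.7 + (35 - 40.4)²/40.4 + (106 - 94.9)²/94.9
   = 0.910 + 0.722 + 1.298
   = 2.93
p-value = 0.2311

Since p-value > α = 0.01, we fail to reject H₀.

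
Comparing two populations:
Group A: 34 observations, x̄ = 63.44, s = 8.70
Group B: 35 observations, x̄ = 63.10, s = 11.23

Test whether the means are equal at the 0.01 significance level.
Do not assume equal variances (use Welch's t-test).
Welch's two-sample t-test:
H₀: μ₁ = μ₂
H₁: μ₁ ≠ μ₂
s₁²/n₁ = 8.70²/34 = 2.2262,  s₂²/n₂ = 11.23²/35 = 3.6032
SE = √(s₁²/n₁ + s₂²/n₂) = √(2.2262 + 3.6032) = 2.4144
df (Welch-Satterthwaite) = (s₁²/n₁ + s₂²/n₂)² / [(s₁²/n₁)²/(n₁-1) + (s₂²/n₂)²/(n₂-1)] ≈ 63.87
t = (x̄₁ - x̄₂) / SE = (63.44 - 63.10) / 2.4144 = 0.34 / 2.4144 = 0.141
p-value = 0.8885

Since p-value > α = 0.01, we fail to reject H₀.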